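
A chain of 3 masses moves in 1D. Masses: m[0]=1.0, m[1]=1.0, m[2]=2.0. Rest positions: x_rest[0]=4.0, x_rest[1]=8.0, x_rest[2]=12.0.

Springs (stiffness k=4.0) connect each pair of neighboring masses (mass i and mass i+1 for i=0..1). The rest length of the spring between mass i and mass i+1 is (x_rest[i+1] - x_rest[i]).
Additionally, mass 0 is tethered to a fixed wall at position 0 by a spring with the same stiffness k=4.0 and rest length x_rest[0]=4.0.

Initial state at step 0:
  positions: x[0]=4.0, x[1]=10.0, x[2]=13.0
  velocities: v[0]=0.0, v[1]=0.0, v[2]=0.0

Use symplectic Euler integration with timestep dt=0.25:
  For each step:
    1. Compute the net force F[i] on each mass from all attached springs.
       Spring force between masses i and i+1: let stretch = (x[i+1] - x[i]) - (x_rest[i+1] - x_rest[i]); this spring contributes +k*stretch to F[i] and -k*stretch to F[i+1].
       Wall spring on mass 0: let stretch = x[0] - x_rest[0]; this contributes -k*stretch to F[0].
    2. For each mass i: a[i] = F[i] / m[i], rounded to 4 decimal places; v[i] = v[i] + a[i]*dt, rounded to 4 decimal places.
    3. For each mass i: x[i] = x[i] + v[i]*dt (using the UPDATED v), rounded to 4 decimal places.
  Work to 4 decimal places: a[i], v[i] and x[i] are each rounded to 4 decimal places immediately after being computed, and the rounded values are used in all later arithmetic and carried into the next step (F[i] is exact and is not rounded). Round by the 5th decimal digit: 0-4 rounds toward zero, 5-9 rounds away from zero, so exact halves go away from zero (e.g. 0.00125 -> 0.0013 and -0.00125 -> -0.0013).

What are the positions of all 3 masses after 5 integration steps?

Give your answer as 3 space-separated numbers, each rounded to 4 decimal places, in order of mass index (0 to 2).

Answer: 3.7594 8.6211 12.7925

Derivation:
Step 0: x=[4.0000 10.0000 13.0000] v=[0.0000 0.0000 0.0000]
Step 1: x=[4.5000 9.2500 13.1250] v=[2.0000 -3.0000 0.5000]
Step 2: x=[5.0625 8.2813 13.2656] v=[2.2500 -3.8750 0.5625]
Step 3: x=[5.1641 7.7539 13.2832] v=[0.4063 -2.1095 0.0704]
Step 4: x=[4.6221 7.9614 13.1096] v=[-2.1680 0.8300 -0.6943]
Step 5: x=[3.7594 8.6211 12.7925] v=[-3.4508 2.6389 -1.2684]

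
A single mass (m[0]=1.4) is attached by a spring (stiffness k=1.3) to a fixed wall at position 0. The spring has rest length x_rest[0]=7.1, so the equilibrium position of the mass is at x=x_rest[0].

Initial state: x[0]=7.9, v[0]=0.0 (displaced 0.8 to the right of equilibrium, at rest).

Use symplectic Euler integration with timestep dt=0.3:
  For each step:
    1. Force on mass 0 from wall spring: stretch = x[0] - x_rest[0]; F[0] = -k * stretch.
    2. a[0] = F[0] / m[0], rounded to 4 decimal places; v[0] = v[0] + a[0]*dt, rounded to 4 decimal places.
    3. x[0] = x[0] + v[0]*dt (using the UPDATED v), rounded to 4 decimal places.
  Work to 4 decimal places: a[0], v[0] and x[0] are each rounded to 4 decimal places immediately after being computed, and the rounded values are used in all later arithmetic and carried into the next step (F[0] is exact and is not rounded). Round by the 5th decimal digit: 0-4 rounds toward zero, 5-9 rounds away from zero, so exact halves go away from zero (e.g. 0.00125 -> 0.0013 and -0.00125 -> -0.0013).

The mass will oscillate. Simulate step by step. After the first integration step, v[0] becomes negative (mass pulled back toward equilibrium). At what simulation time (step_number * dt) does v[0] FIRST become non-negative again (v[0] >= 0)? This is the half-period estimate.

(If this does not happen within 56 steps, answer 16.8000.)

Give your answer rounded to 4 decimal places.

Answer: 3.3000

Derivation:
Step 0: x=[7.9000] v=[0.0000]
Step 1: x=[7.8331] v=[-0.2229]
Step 2: x=[7.7050] v=[-0.4271]
Step 3: x=[7.5263] v=[-0.5956]
Step 4: x=[7.3120] v=[-0.7144]
Step 5: x=[7.0800] v=[-0.7735]
Step 6: x=[6.8496] v=[-0.7679]
Step 7: x=[6.6401] v=[-0.6982]
Step 8: x=[6.4691] v=[-0.5701]
Step 9: x=[6.3508] v=[-0.3944]
Step 10: x=[6.2951] v=[-0.1857]
Step 11: x=[6.3067] v=[0.0385]
First v>=0 after going negative at step 11, time=3.3000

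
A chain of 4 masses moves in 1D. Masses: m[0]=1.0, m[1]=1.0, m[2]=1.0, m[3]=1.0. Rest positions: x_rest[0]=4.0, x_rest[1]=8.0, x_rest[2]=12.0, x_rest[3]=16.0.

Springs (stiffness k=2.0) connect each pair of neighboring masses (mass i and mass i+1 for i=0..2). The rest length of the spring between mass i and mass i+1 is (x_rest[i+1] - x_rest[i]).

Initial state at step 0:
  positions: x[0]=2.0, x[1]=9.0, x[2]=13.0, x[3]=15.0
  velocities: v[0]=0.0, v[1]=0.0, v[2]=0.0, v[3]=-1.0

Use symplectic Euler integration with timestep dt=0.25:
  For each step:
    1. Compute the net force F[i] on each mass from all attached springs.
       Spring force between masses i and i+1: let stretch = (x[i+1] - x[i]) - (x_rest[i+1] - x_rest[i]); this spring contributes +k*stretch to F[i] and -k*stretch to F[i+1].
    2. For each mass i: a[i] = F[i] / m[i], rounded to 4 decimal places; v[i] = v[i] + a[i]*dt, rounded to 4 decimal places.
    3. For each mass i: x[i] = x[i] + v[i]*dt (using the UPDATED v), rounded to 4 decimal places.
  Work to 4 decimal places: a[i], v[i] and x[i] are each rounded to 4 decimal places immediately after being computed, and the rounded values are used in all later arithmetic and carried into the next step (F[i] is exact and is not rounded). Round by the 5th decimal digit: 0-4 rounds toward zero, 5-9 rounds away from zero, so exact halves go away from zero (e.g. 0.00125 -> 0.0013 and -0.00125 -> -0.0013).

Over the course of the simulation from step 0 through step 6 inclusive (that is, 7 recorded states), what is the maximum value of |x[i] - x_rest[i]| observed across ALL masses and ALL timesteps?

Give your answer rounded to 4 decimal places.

Step 0: x=[2.0000 9.0000 13.0000 15.0000] v=[0.0000 0.0000 0.0000 -1.0000]
Step 1: x=[2.3750 8.6250 12.7500 15.0000] v=[1.5000 -1.5000 -1.0000 0.0000]
Step 2: x=[3.0313 7.9844 12.2656 15.2188] v=[2.6250 -2.5625 -1.9375 0.8750]
Step 3: x=[3.8067 7.2598 11.6152 15.5684] v=[3.1016 -2.8985 -2.6015 1.3984]
Step 4: x=[4.5138 6.6480 10.9146 15.9239] v=[2.8282 -2.4474 -2.8026 1.4218]
Step 5: x=[4.9876 6.3027 10.3068 16.1532] v=[1.8953 -1.3812 -2.4313 0.9172]
Step 6: x=[5.1258 6.2935 9.9293 16.1517] v=[0.5529 -0.0367 -1.5102 -0.0060]
Max displacement = 2.0707

Answer: 2.0707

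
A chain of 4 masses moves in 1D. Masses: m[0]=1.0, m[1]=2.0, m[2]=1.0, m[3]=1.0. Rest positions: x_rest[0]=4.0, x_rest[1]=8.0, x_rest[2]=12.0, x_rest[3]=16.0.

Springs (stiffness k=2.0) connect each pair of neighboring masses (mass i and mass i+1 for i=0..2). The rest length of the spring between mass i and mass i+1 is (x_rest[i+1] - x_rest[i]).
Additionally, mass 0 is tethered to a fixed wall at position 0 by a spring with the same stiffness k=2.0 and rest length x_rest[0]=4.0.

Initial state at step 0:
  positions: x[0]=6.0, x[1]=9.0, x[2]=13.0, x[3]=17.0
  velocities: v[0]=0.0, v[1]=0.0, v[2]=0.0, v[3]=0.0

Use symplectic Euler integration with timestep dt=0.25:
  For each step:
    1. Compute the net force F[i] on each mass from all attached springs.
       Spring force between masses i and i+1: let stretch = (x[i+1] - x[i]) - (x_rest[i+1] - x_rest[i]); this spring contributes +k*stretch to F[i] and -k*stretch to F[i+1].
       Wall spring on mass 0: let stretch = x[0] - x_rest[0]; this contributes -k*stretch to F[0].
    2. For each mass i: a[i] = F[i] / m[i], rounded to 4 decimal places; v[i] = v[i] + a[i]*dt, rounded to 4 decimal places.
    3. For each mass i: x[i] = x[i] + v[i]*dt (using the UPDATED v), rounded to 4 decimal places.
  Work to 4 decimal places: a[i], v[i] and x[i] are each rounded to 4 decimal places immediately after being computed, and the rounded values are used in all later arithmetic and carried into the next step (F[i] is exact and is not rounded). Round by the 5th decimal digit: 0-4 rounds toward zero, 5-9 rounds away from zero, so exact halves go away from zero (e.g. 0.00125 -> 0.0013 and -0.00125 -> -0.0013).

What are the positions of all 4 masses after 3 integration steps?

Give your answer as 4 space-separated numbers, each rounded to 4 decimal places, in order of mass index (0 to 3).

Step 0: x=[6.0000 9.0000 13.0000 17.0000] v=[0.0000 0.0000 0.0000 0.0000]
Step 1: x=[5.6250 9.0625 13.0000 17.0000] v=[-1.5000 0.2500 0.0000 0.0000]
Step 2: x=[4.9766 9.1563 13.0078 17.0000] v=[-2.5938 0.3750 0.0313 0.0000]
Step 3: x=[4.2285 9.2296 13.0332 17.0010] v=[-2.9923 0.2930 0.1017 0.0039]

Answer: 4.2285 9.2296 13.0332 17.0010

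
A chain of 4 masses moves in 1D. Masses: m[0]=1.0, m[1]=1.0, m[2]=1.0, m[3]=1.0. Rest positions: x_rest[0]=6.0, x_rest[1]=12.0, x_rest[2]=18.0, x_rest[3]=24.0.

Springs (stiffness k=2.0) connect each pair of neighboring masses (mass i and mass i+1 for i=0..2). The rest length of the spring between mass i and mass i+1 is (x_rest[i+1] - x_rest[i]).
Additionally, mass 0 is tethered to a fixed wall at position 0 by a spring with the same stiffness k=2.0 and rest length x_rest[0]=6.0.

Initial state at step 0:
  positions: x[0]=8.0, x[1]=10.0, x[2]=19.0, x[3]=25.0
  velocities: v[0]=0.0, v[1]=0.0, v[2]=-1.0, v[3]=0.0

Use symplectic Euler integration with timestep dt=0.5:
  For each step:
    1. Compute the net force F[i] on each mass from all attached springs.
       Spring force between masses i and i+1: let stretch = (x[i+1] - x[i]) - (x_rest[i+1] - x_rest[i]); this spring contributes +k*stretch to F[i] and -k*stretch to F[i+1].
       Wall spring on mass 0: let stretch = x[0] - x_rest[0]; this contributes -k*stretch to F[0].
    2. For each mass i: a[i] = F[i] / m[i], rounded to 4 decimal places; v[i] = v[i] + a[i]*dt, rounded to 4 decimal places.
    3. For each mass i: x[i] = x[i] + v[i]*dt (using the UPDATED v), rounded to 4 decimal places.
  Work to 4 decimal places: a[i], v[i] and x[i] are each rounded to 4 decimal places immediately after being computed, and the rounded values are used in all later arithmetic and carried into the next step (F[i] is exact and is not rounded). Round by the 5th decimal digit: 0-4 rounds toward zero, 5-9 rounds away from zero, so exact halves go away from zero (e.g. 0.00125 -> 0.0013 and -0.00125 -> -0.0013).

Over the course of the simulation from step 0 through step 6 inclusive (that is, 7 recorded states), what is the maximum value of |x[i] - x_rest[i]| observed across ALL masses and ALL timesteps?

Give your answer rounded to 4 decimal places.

Answer: 3.2968

Derivation:
Step 0: x=[8.0000 10.0000 19.0000 25.0000] v=[0.0000 0.0000 -1.0000 0.0000]
Step 1: x=[5.0000 13.5000 17.0000 25.0000] v=[-6.0000 7.0000 -4.0000 0.0000]
Step 2: x=[3.7500 14.5000 17.2500 24.0000] v=[-2.5000 2.0000 0.5000 -2.0000]
Step 3: x=[6.0000 11.5000 19.5000 22.6250] v=[4.5000 -6.0000 4.5000 -2.7500]
Step 4: x=[8.0000 9.7500 19.3125 22.6875] v=[4.0000 -3.5000 -0.3750 0.1250]
Step 5: x=[6.8750 11.9063 16.0313 24.0625] v=[-2.2500 4.3125 -6.5625 2.7500]
Step 6: x=[4.8282 13.6094 14.7032 24.4219] v=[-4.0937 3.4062 -2.6563 0.7188]
Max displacement = 3.2968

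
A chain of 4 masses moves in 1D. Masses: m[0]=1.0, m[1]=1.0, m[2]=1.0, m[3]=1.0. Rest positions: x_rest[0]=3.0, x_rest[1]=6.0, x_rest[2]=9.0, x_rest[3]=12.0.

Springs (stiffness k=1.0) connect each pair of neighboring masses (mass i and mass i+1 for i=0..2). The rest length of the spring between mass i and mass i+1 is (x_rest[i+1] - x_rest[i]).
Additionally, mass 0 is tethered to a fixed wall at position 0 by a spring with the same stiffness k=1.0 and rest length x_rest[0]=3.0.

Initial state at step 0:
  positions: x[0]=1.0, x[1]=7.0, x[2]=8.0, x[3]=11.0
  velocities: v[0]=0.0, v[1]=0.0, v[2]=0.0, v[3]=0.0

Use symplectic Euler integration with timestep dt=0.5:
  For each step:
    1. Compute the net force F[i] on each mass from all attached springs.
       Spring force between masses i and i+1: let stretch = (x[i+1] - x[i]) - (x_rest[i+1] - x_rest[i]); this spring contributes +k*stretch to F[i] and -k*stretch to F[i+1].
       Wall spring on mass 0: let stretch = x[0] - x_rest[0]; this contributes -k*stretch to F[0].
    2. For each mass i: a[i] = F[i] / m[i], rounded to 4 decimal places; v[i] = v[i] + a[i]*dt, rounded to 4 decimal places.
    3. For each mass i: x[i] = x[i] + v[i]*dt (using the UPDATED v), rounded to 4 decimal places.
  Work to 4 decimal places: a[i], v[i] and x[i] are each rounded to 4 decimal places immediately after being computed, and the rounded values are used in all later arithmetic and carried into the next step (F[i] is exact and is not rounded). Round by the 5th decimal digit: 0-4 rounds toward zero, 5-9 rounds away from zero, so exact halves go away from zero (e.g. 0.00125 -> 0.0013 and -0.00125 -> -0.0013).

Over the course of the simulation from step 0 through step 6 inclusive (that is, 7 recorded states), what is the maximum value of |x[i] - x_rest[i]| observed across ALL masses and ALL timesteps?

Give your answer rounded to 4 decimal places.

Step 0: x=[1.0000 7.0000 8.0000 11.0000] v=[0.0000 0.0000 0.0000 0.0000]
Step 1: x=[2.2500 5.7500 8.5000 11.0000] v=[2.5000 -2.5000 1.0000 0.0000]
Step 2: x=[3.8125 4.3125 8.9375 11.1250] v=[3.1250 -2.8750 0.8750 0.2500]
Step 3: x=[4.5469 3.9063 8.7656 11.4532] v=[1.4688 -0.8125 -0.3438 0.6563]
Step 4: x=[3.9844 4.8751 8.0508 11.8595] v=[-1.1250 1.9375 -1.4297 0.8125]
Step 5: x=[2.6485 6.4151 7.4942 12.0636] v=[-2.6719 3.0800 -1.1132 0.4082]
Step 6: x=[1.5921 7.2833 7.8102 11.8754] v=[-2.1129 1.7363 0.6320 -0.3765]
Max displacement = 2.0937

Answer: 2.0937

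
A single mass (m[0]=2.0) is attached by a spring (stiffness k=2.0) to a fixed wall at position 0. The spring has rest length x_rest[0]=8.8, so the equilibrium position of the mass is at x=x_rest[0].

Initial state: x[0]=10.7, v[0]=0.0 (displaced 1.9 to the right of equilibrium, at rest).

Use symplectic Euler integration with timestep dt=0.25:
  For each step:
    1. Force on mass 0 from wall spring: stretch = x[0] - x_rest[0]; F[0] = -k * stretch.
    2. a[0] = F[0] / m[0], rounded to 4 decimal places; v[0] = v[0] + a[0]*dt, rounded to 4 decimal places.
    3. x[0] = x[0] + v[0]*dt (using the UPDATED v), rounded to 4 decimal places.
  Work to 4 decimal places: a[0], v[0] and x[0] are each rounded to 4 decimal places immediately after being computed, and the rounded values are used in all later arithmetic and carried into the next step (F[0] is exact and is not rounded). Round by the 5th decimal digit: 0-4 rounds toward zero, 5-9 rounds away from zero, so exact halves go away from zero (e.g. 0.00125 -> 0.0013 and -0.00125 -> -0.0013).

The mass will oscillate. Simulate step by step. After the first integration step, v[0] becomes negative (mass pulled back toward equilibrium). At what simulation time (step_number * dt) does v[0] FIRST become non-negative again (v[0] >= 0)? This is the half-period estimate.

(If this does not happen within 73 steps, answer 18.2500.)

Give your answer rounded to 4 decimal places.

Answer: 3.2500

Derivation:
Step 0: x=[10.7000] v=[0.0000]
Step 1: x=[10.5813] v=[-0.4750]
Step 2: x=[10.3512] v=[-0.9203]
Step 3: x=[10.0242] v=[-1.3081]
Step 4: x=[9.6207] v=[-1.6142]
Step 5: x=[9.1659] v=[-1.8194]
Step 6: x=[8.6882] v=[-1.9109]
Step 7: x=[8.2175] v=[-1.8830]
Step 8: x=[7.7832] v=[-1.7374]
Step 9: x=[7.4124] v=[-1.4832]
Step 10: x=[7.1283] v=[-1.1363]
Step 11: x=[6.9487] v=[-0.7184]
Step 12: x=[6.8848] v=[-0.2556]
Step 13: x=[6.9406] v=[0.2232]
First v>=0 after going negative at step 13, time=3.2500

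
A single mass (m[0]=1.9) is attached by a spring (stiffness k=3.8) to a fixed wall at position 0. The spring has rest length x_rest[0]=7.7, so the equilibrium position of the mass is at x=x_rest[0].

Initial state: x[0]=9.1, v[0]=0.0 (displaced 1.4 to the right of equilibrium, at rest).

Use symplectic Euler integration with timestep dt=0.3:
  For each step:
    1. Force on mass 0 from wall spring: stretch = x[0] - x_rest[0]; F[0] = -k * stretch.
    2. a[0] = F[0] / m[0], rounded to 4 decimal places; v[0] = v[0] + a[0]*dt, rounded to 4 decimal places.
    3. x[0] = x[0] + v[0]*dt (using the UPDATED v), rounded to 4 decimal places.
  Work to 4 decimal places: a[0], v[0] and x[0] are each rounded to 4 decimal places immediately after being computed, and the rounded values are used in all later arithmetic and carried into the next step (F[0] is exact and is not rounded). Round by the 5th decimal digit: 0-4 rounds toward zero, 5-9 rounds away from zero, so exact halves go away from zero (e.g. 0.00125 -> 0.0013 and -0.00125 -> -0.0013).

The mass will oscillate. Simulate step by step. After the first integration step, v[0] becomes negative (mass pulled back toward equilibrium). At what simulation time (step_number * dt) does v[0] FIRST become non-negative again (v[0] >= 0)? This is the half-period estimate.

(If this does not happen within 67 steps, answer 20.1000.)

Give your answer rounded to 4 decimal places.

Answer: 2.4000

Derivation:
Step 0: x=[9.1000] v=[0.0000]
Step 1: x=[8.8480] v=[-0.8400]
Step 2: x=[8.3894] v=[-1.5288]
Step 3: x=[7.8067] v=[-1.9424]
Step 4: x=[7.2048] v=[-2.0064]
Step 5: x=[6.6920] v=[-1.7093]
Step 6: x=[6.3607] v=[-1.1045]
Step 7: x=[6.2704] v=[-0.3009]
Step 8: x=[6.4375] v=[0.5569]
First v>=0 after going negative at step 8, time=2.4000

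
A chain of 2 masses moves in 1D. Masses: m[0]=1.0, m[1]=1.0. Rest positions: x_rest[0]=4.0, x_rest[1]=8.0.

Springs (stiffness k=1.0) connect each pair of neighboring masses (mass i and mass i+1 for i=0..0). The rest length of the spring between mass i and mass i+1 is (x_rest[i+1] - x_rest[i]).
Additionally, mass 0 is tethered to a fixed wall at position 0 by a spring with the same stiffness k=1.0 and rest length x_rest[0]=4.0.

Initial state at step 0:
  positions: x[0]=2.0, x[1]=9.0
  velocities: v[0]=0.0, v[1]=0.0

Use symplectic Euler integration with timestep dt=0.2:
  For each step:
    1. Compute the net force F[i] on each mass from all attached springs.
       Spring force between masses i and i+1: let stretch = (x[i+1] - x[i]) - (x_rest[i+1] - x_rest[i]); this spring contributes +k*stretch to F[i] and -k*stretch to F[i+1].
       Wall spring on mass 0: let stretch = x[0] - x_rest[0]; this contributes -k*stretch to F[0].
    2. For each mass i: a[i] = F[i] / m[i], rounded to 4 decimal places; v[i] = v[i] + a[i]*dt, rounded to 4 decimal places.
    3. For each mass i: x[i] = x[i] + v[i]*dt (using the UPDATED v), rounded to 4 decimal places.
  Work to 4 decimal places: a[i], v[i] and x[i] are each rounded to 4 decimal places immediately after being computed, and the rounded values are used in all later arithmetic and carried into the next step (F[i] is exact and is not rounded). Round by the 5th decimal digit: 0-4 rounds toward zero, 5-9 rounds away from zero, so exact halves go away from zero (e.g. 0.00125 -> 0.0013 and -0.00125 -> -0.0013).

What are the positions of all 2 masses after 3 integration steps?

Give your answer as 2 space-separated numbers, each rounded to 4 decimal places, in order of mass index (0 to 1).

Step 0: x=[2.0000 9.0000] v=[0.0000 0.0000]
Step 1: x=[2.2000 8.8800] v=[1.0000 -0.6000]
Step 2: x=[2.5792 8.6528] v=[1.8960 -1.1360]
Step 3: x=[3.0982 8.3427] v=[2.5949 -1.5507]

Answer: 3.0982 8.3427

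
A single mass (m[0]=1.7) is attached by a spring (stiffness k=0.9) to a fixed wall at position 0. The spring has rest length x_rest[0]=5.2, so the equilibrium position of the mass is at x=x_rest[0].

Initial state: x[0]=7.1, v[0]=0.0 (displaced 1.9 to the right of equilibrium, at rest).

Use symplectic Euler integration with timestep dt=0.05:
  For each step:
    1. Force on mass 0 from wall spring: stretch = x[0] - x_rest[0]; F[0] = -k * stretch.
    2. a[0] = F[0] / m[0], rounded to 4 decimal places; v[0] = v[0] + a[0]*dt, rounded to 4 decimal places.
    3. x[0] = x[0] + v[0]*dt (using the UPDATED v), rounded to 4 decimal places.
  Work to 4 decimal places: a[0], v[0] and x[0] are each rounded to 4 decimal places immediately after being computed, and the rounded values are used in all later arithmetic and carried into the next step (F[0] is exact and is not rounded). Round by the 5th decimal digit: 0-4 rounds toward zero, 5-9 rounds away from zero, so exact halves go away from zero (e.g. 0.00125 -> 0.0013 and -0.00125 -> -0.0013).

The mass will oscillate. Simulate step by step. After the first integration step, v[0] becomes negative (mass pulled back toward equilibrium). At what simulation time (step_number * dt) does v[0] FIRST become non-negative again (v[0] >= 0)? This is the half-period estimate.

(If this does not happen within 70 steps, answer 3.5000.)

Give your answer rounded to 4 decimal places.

Step 0: x=[7.1000] v=[0.0000]
Step 1: x=[7.0975] v=[-0.0503]
Step 2: x=[7.0925] v=[-0.1005]
Step 3: x=[7.0850] v=[-0.1506]
Step 4: x=[7.0750] v=[-0.2005]
Step 5: x=[7.0625] v=[-0.2501]
Step 6: x=[7.0475] v=[-0.2994]
Step 7: x=[7.0301] v=[-0.3483]
Step 8: x=[7.0103] v=[-0.3967]
Step 9: x=[6.9881] v=[-0.4446]
Step 10: x=[6.9635] v=[-0.4919]
Step 11: x=[6.9366] v=[-0.5386]
Step 12: x=[6.9074] v=[-0.5846]
Step 13: x=[6.8759] v=[-0.6298]
Step 14: x=[6.8422] v=[-0.6742]
Step 15: x=[6.8063] v=[-0.7177]
Step 16: x=[6.7683] v=[-0.7602]
Step 17: x=[6.7282] v=[-0.8017]
Step 18: x=[6.6861] v=[-0.8422]
Step 19: x=[6.6420] v=[-0.8815]
Step 20: x=[6.5960] v=[-0.9197]
Step 21: x=[6.5482] v=[-0.9567]
Step 22: x=[6.4986] v=[-0.9924]
Step 23: x=[6.4473] v=[-1.0268]
Step 24: x=[6.3943] v=[-1.0598]
Step 25: x=[6.3397] v=[-1.0914]
Step 26: x=[6.2836] v=[-1.1216]
Step 27: x=[6.2261] v=[-1.1503]
Step 28: x=[6.1672] v=[-1.1775]
Step 29: x=[6.1070] v=[-1.2031]
Step 30: x=[6.0456] v=[-1.2271]
Step 31: x=[5.9831] v=[-1.2495]
Step 32: x=[5.9196] v=[-1.2702]
Step 33: x=[5.8551] v=[-1.2893]
Step 34: x=[5.7898] v=[-1.3066]
Step 35: x=[5.7237] v=[-1.3222]
Step 36: x=[5.6569] v=[-1.3361]
Step 37: x=[5.5895] v=[-1.3482]
Step 38: x=[5.5216] v=[-1.3585]
Step 39: x=[5.4533] v=[-1.3670]
Step 40: x=[5.3846] v=[-1.3737]
Step 41: x=[5.3157] v=[-1.3786]
Step 42: x=[5.2466] v=[-1.3817]
Step 43: x=[5.1775] v=[-1.3829]
Step 44: x=[5.1084] v=[-1.3823]
Step 45: x=[5.0394] v=[-1.3799]
Step 46: x=[4.9706] v=[-1.3757]
Step 47: x=[4.9021] v=[-1.3696]
Step 48: x=[4.8340] v=[-1.3617]
Step 49: x=[4.7664] v=[-1.3520]
Step 50: x=[4.6994] v=[-1.3405]
Step 51: x=[4.6330] v=[-1.3273]
Step 52: x=[4.5674] v=[-1.3123]
Step 53: x=[4.5026] v=[-1.2956]
Step 54: x=[4.4387] v=[-1.2771]
Step 55: x=[4.3759] v=[-1.2570]
Step 56: x=[4.3141] v=[-1.2352]
Step 57: x=[4.2535] v=[-1.2118]
Step 58: x=[4.1942] v=[-1.1867]
Step 59: x=[4.1362] v=[-1.1601]
Step 60: x=[4.0796] v=[-1.1319]
Step 61: x=[4.0245] v=[-1.1022]
Step 62: x=[3.9709] v=[-1.0711]
Step 63: x=[3.9190] v=[-1.0386]
Step 64: x=[3.8688] v=[-1.0047]
Step 65: x=[3.8203] v=[-0.9695]
Step 66: x=[3.7737] v=[-0.9330]
Step 67: x=[3.7289] v=[-0.8952]
Step 68: x=[3.6861] v=[-0.8563]
Step 69: x=[3.6453] v=[-0.8162]
Step 70: x=[3.6066] v=[-0.7750]
v[0] did not become non-negative within 70 steps; using fallback time=3.5000

Answer: 3.5000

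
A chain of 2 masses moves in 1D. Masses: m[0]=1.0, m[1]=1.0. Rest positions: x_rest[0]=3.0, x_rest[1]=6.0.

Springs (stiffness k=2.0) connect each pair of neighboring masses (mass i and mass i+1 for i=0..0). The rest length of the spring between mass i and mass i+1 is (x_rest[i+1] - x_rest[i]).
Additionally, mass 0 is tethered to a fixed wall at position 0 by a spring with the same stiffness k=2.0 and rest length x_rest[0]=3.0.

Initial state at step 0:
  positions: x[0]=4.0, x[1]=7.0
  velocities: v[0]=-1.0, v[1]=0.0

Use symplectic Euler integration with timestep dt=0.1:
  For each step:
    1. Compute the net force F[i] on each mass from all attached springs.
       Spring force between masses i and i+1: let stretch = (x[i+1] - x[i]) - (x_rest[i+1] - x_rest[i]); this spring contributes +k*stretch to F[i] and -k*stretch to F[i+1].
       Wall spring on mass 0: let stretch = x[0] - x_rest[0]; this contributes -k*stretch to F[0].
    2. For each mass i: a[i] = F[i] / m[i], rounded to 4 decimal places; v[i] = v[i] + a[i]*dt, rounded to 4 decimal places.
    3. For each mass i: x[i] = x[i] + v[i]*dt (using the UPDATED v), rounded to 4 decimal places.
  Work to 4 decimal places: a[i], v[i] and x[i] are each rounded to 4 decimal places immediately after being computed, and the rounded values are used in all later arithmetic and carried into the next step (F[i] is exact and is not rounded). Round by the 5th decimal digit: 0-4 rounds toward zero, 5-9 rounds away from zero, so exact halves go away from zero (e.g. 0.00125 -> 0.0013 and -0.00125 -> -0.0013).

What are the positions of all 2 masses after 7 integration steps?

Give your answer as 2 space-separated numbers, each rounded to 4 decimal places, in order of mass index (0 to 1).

Step 0: x=[4.0000 7.0000] v=[-1.0000 0.0000]
Step 1: x=[3.8800 7.0000] v=[-1.2000 0.0000]
Step 2: x=[3.7448 6.9976] v=[-1.3520 -0.0240]
Step 3: x=[3.5998 6.9901] v=[-1.4504 -0.0746]
Step 4: x=[3.4506 6.9748] v=[-1.4923 -0.1527]
Step 5: x=[3.3028 6.9491] v=[-1.4776 -0.2575]
Step 6: x=[3.1619 6.9104] v=[-1.4089 -0.3868]
Step 7: x=[3.0327 6.8568] v=[-1.2916 -0.5365]

Answer: 3.0327 6.8568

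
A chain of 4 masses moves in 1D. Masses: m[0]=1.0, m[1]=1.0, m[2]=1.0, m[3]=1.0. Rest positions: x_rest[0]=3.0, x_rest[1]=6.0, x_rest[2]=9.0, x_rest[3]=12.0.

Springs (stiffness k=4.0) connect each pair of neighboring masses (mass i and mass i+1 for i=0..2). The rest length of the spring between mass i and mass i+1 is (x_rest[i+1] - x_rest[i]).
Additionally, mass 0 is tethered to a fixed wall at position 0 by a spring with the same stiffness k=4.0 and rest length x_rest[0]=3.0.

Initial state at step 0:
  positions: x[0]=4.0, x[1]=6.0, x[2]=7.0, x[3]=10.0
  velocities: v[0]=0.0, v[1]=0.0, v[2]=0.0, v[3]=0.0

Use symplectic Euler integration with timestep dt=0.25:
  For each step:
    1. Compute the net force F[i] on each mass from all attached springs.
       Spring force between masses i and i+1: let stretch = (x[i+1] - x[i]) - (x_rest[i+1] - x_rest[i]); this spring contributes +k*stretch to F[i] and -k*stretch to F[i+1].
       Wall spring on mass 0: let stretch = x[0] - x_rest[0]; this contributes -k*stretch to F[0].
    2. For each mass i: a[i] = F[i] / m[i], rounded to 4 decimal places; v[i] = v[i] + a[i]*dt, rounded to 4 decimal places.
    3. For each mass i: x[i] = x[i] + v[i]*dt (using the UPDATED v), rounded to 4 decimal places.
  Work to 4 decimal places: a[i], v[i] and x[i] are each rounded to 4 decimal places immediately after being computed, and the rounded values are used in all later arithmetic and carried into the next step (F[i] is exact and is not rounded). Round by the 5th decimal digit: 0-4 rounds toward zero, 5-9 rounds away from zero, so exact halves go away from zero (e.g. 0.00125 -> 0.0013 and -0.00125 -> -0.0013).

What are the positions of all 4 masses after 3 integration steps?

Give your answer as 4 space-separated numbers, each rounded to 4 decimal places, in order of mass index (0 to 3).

Answer: 1.8750 5.0313 8.6563 10.5156

Derivation:
Step 0: x=[4.0000 6.0000 7.0000 10.0000] v=[0.0000 0.0000 0.0000 0.0000]
Step 1: x=[3.5000 5.7500 7.5000 10.0000] v=[-2.0000 -1.0000 2.0000 0.0000]
Step 2: x=[2.6875 5.3750 8.1875 10.1250] v=[-3.2500 -1.5000 2.7500 0.5000]
Step 3: x=[1.8750 5.0313 8.6563 10.5156] v=[-3.2500 -1.3750 1.8750 1.5625]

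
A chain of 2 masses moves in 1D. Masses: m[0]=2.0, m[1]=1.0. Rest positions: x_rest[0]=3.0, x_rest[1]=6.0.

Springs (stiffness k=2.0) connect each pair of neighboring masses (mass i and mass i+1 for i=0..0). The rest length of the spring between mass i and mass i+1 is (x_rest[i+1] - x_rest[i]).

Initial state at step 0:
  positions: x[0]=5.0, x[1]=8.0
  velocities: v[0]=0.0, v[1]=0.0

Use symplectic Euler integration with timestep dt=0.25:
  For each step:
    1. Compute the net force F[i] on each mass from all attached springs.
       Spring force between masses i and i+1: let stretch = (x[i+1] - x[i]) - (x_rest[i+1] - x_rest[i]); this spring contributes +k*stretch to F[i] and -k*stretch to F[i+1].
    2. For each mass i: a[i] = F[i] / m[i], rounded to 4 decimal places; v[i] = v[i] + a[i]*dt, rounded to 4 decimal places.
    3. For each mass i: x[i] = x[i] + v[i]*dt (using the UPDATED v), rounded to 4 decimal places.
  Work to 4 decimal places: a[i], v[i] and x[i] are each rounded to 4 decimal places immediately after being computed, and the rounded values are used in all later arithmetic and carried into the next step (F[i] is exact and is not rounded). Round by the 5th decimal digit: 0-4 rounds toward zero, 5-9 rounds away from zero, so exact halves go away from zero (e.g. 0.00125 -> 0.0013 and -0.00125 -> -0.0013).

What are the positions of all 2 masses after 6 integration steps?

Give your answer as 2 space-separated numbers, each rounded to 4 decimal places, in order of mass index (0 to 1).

Step 0: x=[5.0000 8.0000] v=[0.0000 0.0000]
Step 1: x=[5.0000 8.0000] v=[0.0000 0.0000]
Step 2: x=[5.0000 8.0000] v=[0.0000 0.0000]
Step 3: x=[5.0000 8.0000] v=[0.0000 0.0000]
Step 4: x=[5.0000 8.0000] v=[0.0000 0.0000]
Step 5: x=[5.0000 8.0000] v=[0.0000 0.0000]
Step 6: x=[5.0000 8.0000] v=[0.0000 0.0000]

Answer: 5.0000 8.0000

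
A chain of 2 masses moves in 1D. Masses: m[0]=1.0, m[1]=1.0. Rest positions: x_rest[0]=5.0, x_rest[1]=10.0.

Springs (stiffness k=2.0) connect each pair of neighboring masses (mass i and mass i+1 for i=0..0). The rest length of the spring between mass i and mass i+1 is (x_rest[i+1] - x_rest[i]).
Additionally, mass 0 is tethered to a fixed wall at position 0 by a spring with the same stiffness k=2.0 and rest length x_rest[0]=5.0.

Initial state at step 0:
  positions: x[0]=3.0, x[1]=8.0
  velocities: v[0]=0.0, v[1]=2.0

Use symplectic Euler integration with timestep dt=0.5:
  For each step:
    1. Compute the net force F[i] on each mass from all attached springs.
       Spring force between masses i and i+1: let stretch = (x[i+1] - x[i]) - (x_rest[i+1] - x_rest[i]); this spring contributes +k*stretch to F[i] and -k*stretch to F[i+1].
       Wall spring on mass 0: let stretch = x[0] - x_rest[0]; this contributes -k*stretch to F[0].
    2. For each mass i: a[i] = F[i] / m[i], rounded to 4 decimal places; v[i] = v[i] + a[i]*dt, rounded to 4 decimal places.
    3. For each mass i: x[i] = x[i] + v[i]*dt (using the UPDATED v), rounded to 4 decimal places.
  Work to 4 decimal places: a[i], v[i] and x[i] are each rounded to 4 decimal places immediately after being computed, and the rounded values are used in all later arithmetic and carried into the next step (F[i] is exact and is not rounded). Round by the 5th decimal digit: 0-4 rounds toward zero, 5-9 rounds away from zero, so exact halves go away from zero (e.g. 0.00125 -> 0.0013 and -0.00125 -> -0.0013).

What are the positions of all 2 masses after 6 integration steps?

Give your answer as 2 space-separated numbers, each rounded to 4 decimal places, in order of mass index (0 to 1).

Step 0: x=[3.0000 8.0000] v=[0.0000 2.0000]
Step 1: x=[4.0000 9.0000] v=[2.0000 2.0000]
Step 2: x=[5.5000 10.0000] v=[3.0000 2.0000]
Step 3: x=[6.5000 11.2500] v=[2.0000 2.5000]
Step 4: x=[6.6250 12.6250] v=[0.2500 2.7500]
Step 5: x=[6.4375 13.5000] v=[-0.3750 1.7500]
Step 6: x=[6.5625 13.3438] v=[0.2500 -0.3125]

Answer: 6.5625 13.3438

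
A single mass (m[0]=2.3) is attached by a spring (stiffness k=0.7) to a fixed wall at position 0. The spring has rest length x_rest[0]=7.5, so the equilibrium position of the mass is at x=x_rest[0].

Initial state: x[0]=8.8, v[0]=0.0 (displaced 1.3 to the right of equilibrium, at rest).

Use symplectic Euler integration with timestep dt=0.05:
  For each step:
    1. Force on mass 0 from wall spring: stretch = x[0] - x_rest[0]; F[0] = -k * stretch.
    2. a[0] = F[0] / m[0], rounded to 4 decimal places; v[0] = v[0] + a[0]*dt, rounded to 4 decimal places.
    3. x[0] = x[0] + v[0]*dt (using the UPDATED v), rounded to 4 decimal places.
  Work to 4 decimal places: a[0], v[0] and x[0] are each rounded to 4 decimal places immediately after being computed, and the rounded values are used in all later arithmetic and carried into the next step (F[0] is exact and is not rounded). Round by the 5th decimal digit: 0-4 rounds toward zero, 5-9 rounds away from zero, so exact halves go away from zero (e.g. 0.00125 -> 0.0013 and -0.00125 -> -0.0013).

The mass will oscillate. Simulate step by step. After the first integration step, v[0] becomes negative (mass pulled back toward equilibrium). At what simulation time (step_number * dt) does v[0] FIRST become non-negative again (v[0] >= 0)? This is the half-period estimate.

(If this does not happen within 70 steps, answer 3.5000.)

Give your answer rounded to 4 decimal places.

Answer: 3.5000

Derivation:
Step 0: x=[8.8000] v=[0.0000]
Step 1: x=[8.7990] v=[-0.0198]
Step 2: x=[8.7970] v=[-0.0396]
Step 3: x=[8.7940] v=[-0.0593]
Step 4: x=[8.7901] v=[-0.0790]
Step 5: x=[8.7852] v=[-0.0986]
Step 6: x=[8.7793] v=[-0.1182]
Step 7: x=[8.7724] v=[-0.1377]
Step 8: x=[8.7645] v=[-0.1571]
Step 9: x=[8.7557] v=[-0.1763]
Step 10: x=[8.7459] v=[-0.1954]
Step 11: x=[8.7352] v=[-0.2144]
Step 12: x=[8.7235] v=[-0.2332]
Step 13: x=[8.7109] v=[-0.2518]
Step 14: x=[8.6974] v=[-0.2702]
Step 15: x=[8.6830] v=[-0.2884]
Step 16: x=[8.6677] v=[-0.3064]
Step 17: x=[8.6515] v=[-0.3242]
Step 18: x=[8.6344] v=[-0.3417]
Step 19: x=[8.6165] v=[-0.3590]
Step 20: x=[8.5977] v=[-0.3760]
Step 21: x=[8.5781] v=[-0.3927]
Step 22: x=[8.5576] v=[-0.4091]
Step 23: x=[8.5363] v=[-0.4252]
Step 24: x=[8.5143] v=[-0.4410]
Step 25: x=[8.4915] v=[-0.4564]
Step 26: x=[8.4679] v=[-0.4715]
Step 27: x=[8.4436] v=[-0.4862]
Step 28: x=[8.4186] v=[-0.5006]
Step 29: x=[8.3929] v=[-0.5146]
Step 30: x=[8.3665] v=[-0.5282]
Step 31: x=[8.3394] v=[-0.5414]
Step 32: x=[8.3117] v=[-0.5542]
Step 33: x=[8.2834] v=[-0.5666]
Step 34: x=[8.2545] v=[-0.5785]
Step 35: x=[8.2250] v=[-0.5900]
Step 36: x=[8.1950] v=[-0.6010]
Step 37: x=[8.1644] v=[-0.6116]
Step 38: x=[8.1333] v=[-0.6217]
Step 39: x=[8.1017] v=[-0.6313]
Step 40: x=[8.0697] v=[-0.6405]
Step 41: x=[8.0372] v=[-0.6492]
Step 42: x=[8.0043] v=[-0.6574]
Step 43: x=[7.9710] v=[-0.6651]
Step 44: x=[7.9374] v=[-0.6723]
Step 45: x=[7.9035] v=[-0.6790]
Step 46: x=[7.8692] v=[-0.6851]
Step 47: x=[7.8347] v=[-0.6907]
Step 48: x=[7.7999] v=[-0.6958]
Step 49: x=[7.7649] v=[-0.7004]
Step 50: x=[7.7297] v=[-0.7044]
Step 51: x=[7.6943] v=[-0.7079]
Step 52: x=[7.6588] v=[-0.7109]
Step 53: x=[7.6231] v=[-0.7133]
Step 54: x=[7.5873] v=[-0.7152]
Step 55: x=[7.5515] v=[-0.7165]
Step 56: x=[7.5156] v=[-0.7173]
Step 57: x=[7.4797] v=[-0.7175]
Step 58: x=[7.4438] v=[-0.7172]
Step 59: x=[7.4080] v=[-0.7163]
Step 60: x=[7.3723] v=[-0.7149]
Step 61: x=[7.3367] v=[-0.7130]
Step 62: x=[7.3012] v=[-0.7105]
Step 63: x=[7.2658] v=[-0.7075]
Step 64: x=[7.2306] v=[-0.7039]
Step 65: x=[7.1956] v=[-0.6998]
Step 66: x=[7.1608] v=[-0.6952]
Step 67: x=[7.1263] v=[-0.6900]
Step 68: x=[7.0921] v=[-0.6843]
Step 69: x=[7.0582] v=[-0.6781]
Step 70: x=[7.0246] v=[-0.6714]
v[0] did not become non-negative within 70 steps; using fallback time=3.5000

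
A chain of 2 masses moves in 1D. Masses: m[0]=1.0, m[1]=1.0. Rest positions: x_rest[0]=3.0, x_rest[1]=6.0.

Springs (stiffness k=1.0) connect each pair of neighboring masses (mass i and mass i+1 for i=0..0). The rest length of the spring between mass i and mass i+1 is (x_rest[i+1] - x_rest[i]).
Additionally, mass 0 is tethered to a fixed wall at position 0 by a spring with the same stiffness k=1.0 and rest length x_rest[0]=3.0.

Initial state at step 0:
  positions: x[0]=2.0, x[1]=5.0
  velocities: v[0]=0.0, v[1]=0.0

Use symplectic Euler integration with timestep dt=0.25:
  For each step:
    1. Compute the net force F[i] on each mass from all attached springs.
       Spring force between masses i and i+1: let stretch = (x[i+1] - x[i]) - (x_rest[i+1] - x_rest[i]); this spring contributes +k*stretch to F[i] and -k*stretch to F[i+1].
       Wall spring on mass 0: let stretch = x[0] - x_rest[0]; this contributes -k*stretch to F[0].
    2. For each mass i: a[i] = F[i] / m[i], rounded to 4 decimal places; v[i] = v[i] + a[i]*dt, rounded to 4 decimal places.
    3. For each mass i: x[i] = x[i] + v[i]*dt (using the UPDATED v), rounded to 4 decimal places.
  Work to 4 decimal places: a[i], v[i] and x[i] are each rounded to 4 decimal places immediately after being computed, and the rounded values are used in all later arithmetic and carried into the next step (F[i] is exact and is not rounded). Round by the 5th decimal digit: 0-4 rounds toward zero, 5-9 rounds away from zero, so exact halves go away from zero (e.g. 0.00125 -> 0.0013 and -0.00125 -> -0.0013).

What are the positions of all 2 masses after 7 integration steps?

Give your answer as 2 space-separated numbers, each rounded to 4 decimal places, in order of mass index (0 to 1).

Answer: 2.9913 5.3573

Derivation:
Step 0: x=[2.0000 5.0000] v=[0.0000 0.0000]
Step 1: x=[2.0625 5.0000] v=[0.2500 0.0000]
Step 2: x=[2.1797 5.0039] v=[0.4688 0.0156]
Step 3: x=[2.3372 5.0188] v=[0.6299 0.0596]
Step 4: x=[2.5162 5.0536] v=[0.7160 0.1392]
Step 5: x=[2.6965 5.1173] v=[0.7213 0.2549]
Step 6: x=[2.8596 5.2172] v=[0.6524 0.3997]
Step 7: x=[2.9913 5.3573] v=[0.5269 0.5603]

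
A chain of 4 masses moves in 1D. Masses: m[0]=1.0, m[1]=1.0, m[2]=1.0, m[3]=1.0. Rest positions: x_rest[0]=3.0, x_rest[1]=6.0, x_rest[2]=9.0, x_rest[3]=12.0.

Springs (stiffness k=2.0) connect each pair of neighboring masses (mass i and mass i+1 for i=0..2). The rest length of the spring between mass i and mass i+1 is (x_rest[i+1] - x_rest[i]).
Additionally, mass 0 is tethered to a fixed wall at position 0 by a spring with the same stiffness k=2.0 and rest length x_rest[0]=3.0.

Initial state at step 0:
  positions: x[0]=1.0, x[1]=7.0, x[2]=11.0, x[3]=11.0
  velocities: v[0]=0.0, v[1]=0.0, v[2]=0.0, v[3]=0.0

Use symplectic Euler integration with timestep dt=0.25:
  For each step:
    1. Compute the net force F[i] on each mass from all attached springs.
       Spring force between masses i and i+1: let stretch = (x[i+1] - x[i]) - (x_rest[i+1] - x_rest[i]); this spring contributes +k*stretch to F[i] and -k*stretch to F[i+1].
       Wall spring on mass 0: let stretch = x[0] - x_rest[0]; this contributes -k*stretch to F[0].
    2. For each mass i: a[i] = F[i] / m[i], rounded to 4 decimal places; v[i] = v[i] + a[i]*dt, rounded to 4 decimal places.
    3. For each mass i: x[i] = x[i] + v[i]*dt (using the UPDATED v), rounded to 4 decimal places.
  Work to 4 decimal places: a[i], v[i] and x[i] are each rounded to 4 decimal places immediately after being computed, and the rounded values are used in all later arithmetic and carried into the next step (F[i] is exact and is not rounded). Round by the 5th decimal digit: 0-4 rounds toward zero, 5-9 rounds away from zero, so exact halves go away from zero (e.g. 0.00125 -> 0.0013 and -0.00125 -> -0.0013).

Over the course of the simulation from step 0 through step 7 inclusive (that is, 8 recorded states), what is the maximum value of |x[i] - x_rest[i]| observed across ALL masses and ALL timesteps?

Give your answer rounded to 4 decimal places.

Answer: 2.2479

Derivation:
Step 0: x=[1.0000 7.0000 11.0000 11.0000] v=[0.0000 0.0000 0.0000 0.0000]
Step 1: x=[1.6250 6.7500 10.5000 11.3750] v=[2.5000 -1.0000 -2.0000 1.5000]
Step 2: x=[2.6875 6.3281 9.6406 12.0156] v=[4.2500 -1.6875 -3.4375 2.5625]
Step 3: x=[3.8692 5.8652 8.6640 12.7344] v=[4.7266 -1.8516 -3.9063 2.8750]
Step 4: x=[4.8167 5.5027 7.8464 13.3194] v=[3.7900 -1.4502 -3.2705 2.3398]
Step 5: x=[5.2479 5.3474 7.4199 13.5952] v=[1.7247 -0.6214 -1.7059 1.1033]
Step 6: x=[5.0355 5.4387 7.5063 13.4741] v=[-0.8495 0.3651 0.3455 -0.4844]
Step 7: x=[4.2441 5.7380 8.0802 12.9820] v=[-3.1657 1.1973 2.2956 -1.9683]
Max displacement = 2.2479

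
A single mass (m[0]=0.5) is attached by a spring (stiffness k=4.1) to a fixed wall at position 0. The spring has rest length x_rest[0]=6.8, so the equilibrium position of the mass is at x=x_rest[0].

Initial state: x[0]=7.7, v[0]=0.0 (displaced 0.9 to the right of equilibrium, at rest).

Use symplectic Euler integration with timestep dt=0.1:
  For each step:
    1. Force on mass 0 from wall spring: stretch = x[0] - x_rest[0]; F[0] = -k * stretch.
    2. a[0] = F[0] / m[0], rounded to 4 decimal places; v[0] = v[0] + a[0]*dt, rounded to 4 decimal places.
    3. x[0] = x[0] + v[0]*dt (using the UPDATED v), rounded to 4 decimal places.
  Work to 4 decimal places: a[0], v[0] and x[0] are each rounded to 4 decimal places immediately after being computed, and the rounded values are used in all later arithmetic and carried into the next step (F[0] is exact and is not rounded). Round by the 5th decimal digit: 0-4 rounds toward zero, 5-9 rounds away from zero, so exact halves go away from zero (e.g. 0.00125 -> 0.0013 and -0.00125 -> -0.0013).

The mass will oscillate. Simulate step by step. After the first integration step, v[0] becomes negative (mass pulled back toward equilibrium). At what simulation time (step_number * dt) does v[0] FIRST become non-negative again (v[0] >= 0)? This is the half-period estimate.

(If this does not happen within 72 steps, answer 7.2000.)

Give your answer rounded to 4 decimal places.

Step 0: x=[7.7000] v=[0.0000]
Step 1: x=[7.6262] v=[-0.7380]
Step 2: x=[7.4847] v=[-1.4155]
Step 3: x=[7.2870] v=[-1.9770]
Step 4: x=[7.0494] v=[-2.3763]
Step 5: x=[6.7913] v=[-2.5808]
Step 6: x=[6.5339] v=[-2.5737]
Step 7: x=[6.2984] v=[-2.3555]
Step 8: x=[6.1040] v=[-1.9442]
Step 9: x=[5.9667] v=[-1.3735]
Step 10: x=[5.8977] v=[-0.6902]
Step 11: x=[5.9027] v=[0.0497]
First v>=0 after going negative at step 11, time=1.1000

Answer: 1.1000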